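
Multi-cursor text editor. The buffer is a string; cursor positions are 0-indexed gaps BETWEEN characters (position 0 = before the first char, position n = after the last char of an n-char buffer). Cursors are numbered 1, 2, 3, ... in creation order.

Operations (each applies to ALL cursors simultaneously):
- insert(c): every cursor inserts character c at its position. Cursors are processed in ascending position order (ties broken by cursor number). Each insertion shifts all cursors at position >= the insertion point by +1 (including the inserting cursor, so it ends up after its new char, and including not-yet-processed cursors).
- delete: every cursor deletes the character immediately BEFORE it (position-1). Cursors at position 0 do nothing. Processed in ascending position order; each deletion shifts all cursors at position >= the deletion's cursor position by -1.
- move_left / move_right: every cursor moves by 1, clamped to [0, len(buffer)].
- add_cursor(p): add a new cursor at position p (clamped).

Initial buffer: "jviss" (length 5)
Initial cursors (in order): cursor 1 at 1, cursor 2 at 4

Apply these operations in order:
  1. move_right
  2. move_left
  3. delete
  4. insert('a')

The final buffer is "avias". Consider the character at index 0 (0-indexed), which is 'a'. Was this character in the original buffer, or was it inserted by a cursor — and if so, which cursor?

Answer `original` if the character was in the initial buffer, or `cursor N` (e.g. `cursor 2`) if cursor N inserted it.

Answer: cursor 1

Derivation:
After op 1 (move_right): buffer="jviss" (len 5), cursors c1@2 c2@5, authorship .....
After op 2 (move_left): buffer="jviss" (len 5), cursors c1@1 c2@4, authorship .....
After op 3 (delete): buffer="vis" (len 3), cursors c1@0 c2@2, authorship ...
After op 4 (insert('a')): buffer="avias" (len 5), cursors c1@1 c2@4, authorship 1..2.
Authorship (.=original, N=cursor N): 1 . . 2 .
Index 0: author = 1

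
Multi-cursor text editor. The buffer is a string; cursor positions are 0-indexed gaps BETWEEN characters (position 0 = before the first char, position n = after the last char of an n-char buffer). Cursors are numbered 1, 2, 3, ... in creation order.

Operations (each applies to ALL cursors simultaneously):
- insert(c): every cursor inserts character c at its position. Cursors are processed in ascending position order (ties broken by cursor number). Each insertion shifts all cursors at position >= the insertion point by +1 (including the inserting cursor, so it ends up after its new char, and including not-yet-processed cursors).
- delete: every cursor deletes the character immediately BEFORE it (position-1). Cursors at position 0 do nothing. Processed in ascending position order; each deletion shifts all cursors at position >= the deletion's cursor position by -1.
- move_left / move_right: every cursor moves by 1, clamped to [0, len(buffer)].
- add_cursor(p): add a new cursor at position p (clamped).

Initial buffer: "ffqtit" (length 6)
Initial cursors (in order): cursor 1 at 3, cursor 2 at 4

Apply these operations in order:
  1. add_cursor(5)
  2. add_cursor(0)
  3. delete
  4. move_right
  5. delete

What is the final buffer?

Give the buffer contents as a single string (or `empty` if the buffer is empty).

After op 1 (add_cursor(5)): buffer="ffqtit" (len 6), cursors c1@3 c2@4 c3@5, authorship ......
After op 2 (add_cursor(0)): buffer="ffqtit" (len 6), cursors c4@0 c1@3 c2@4 c3@5, authorship ......
After op 3 (delete): buffer="fft" (len 3), cursors c4@0 c1@2 c2@2 c3@2, authorship ...
After op 4 (move_right): buffer="fft" (len 3), cursors c4@1 c1@3 c2@3 c3@3, authorship ...
After op 5 (delete): buffer="" (len 0), cursors c1@0 c2@0 c3@0 c4@0, authorship 

Answer: empty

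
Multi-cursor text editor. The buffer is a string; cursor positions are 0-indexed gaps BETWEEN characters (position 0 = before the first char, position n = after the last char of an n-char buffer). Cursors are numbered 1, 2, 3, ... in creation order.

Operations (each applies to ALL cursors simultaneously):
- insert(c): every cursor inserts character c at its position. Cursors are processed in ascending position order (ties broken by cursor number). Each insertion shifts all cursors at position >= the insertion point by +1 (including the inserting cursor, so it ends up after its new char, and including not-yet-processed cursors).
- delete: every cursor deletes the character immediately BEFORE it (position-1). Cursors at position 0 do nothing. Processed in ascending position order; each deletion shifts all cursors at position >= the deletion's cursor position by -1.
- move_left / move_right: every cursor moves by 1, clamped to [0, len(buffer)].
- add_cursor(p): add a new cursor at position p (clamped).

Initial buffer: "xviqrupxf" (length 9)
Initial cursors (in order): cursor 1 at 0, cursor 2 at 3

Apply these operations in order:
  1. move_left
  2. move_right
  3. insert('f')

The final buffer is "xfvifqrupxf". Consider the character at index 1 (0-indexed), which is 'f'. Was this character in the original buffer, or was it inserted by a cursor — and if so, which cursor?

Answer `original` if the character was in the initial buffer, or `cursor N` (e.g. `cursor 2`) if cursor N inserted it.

After op 1 (move_left): buffer="xviqrupxf" (len 9), cursors c1@0 c2@2, authorship .........
After op 2 (move_right): buffer="xviqrupxf" (len 9), cursors c1@1 c2@3, authorship .........
After op 3 (insert('f')): buffer="xfvifqrupxf" (len 11), cursors c1@2 c2@5, authorship .1..2......
Authorship (.=original, N=cursor N): . 1 . . 2 . . . . . .
Index 1: author = 1

Answer: cursor 1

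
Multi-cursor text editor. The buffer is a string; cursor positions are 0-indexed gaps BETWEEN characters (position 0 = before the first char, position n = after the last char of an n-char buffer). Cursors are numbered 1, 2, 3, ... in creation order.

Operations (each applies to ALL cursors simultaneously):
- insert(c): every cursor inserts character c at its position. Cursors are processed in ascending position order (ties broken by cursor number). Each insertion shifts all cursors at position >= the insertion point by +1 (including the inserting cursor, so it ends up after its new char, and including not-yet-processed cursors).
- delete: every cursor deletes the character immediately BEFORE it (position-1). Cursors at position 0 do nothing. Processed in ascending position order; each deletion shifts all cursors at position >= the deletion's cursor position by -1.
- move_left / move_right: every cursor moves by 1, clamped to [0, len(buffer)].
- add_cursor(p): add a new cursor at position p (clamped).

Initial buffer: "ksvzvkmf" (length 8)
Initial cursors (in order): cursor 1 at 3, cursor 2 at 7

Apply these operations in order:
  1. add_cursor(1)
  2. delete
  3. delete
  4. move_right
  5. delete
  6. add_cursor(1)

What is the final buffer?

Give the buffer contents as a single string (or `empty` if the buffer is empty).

After op 1 (add_cursor(1)): buffer="ksvzvkmf" (len 8), cursors c3@1 c1@3 c2@7, authorship ........
After op 2 (delete): buffer="szvkf" (len 5), cursors c3@0 c1@1 c2@4, authorship .....
After op 3 (delete): buffer="zvf" (len 3), cursors c1@0 c3@0 c2@2, authorship ...
After op 4 (move_right): buffer="zvf" (len 3), cursors c1@1 c3@1 c2@3, authorship ...
After op 5 (delete): buffer="v" (len 1), cursors c1@0 c3@0 c2@1, authorship .
After op 6 (add_cursor(1)): buffer="v" (len 1), cursors c1@0 c3@0 c2@1 c4@1, authorship .

Answer: v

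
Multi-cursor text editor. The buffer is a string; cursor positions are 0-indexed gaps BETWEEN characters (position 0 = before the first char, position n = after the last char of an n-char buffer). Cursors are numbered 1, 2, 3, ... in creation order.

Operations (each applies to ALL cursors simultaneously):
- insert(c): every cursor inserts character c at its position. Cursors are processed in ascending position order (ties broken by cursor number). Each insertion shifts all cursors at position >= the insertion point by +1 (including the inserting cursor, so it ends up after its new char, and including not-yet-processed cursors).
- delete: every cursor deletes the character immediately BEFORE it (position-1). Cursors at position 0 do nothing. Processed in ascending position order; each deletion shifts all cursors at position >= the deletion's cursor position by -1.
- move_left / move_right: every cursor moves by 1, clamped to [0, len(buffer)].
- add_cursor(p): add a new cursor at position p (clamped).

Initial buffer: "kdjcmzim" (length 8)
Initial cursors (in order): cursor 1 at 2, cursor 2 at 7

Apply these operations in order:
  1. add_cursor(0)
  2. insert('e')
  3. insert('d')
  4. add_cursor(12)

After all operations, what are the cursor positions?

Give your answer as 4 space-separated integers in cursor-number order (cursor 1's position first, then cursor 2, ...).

Answer: 6 13 2 12

Derivation:
After op 1 (add_cursor(0)): buffer="kdjcmzim" (len 8), cursors c3@0 c1@2 c2@7, authorship ........
After op 2 (insert('e')): buffer="ekdejcmziem" (len 11), cursors c3@1 c1@4 c2@10, authorship 3..1.....2.
After op 3 (insert('d')): buffer="edkdedjcmziedm" (len 14), cursors c3@2 c1@6 c2@13, authorship 33..11.....22.
After op 4 (add_cursor(12)): buffer="edkdedjcmziedm" (len 14), cursors c3@2 c1@6 c4@12 c2@13, authorship 33..11.....22.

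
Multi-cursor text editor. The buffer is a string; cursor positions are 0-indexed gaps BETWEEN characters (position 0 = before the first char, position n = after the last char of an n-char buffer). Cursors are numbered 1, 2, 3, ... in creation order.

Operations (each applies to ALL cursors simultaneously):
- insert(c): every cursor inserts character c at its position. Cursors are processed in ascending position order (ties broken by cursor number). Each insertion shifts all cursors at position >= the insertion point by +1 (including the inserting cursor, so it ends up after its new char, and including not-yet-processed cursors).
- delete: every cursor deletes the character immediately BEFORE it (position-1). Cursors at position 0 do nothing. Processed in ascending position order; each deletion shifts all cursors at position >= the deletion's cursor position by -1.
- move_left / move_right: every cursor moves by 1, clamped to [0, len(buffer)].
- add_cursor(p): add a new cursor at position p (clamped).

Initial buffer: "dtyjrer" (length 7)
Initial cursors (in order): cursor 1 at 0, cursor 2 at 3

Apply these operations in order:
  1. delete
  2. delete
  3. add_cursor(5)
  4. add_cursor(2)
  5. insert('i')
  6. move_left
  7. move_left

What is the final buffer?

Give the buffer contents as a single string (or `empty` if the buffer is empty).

After op 1 (delete): buffer="dtjrer" (len 6), cursors c1@0 c2@2, authorship ......
After op 2 (delete): buffer="djrer" (len 5), cursors c1@0 c2@1, authorship .....
After op 3 (add_cursor(5)): buffer="djrer" (len 5), cursors c1@0 c2@1 c3@5, authorship .....
After op 4 (add_cursor(2)): buffer="djrer" (len 5), cursors c1@0 c2@1 c4@2 c3@5, authorship .....
After op 5 (insert('i')): buffer="idijireri" (len 9), cursors c1@1 c2@3 c4@5 c3@9, authorship 1.2.4...3
After op 6 (move_left): buffer="idijireri" (len 9), cursors c1@0 c2@2 c4@4 c3@8, authorship 1.2.4...3
After op 7 (move_left): buffer="idijireri" (len 9), cursors c1@0 c2@1 c4@3 c3@7, authorship 1.2.4...3

Answer: idijireri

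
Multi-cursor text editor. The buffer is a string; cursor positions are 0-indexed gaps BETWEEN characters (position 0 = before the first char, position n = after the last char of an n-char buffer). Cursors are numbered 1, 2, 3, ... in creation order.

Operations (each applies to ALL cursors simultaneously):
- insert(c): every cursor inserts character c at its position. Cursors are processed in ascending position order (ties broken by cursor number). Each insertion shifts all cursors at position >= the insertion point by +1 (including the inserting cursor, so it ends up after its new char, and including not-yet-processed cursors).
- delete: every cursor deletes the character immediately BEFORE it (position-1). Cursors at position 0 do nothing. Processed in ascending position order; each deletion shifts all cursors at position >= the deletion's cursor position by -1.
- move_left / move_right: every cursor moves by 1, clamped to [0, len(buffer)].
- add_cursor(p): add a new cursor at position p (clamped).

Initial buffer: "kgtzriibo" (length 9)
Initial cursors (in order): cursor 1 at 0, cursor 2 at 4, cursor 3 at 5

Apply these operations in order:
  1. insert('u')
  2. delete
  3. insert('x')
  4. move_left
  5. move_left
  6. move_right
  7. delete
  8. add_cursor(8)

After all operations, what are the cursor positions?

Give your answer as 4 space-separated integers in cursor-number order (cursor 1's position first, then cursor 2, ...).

After op 1 (insert('u')): buffer="ukgtzuruiibo" (len 12), cursors c1@1 c2@6 c3@8, authorship 1....2.3....
After op 2 (delete): buffer="kgtzriibo" (len 9), cursors c1@0 c2@4 c3@5, authorship .........
After op 3 (insert('x')): buffer="xkgtzxrxiibo" (len 12), cursors c1@1 c2@6 c3@8, authorship 1....2.3....
After op 4 (move_left): buffer="xkgtzxrxiibo" (len 12), cursors c1@0 c2@5 c3@7, authorship 1....2.3....
After op 5 (move_left): buffer="xkgtzxrxiibo" (len 12), cursors c1@0 c2@4 c3@6, authorship 1....2.3....
After op 6 (move_right): buffer="xkgtzxrxiibo" (len 12), cursors c1@1 c2@5 c3@7, authorship 1....2.3....
After op 7 (delete): buffer="kgtxxiibo" (len 9), cursors c1@0 c2@3 c3@4, authorship ...23....
After op 8 (add_cursor(8)): buffer="kgtxxiibo" (len 9), cursors c1@0 c2@3 c3@4 c4@8, authorship ...23....

Answer: 0 3 4 8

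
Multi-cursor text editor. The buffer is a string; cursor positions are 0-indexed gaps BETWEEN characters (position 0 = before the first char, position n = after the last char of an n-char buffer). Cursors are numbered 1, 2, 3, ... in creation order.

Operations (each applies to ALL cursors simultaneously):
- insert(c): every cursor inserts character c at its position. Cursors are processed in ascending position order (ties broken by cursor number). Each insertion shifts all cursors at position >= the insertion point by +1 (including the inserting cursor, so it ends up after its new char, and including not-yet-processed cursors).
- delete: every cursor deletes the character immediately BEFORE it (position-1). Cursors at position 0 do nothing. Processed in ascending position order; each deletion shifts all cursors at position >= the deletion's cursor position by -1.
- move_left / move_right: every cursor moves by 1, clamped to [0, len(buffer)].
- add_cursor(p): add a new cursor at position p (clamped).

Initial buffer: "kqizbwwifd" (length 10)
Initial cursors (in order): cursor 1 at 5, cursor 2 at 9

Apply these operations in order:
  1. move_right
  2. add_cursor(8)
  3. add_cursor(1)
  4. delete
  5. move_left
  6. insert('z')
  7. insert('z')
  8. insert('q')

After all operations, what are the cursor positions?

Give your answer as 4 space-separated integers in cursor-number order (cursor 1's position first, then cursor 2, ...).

After op 1 (move_right): buffer="kqizbwwifd" (len 10), cursors c1@6 c2@10, authorship ..........
After op 2 (add_cursor(8)): buffer="kqizbwwifd" (len 10), cursors c1@6 c3@8 c2@10, authorship ..........
After op 3 (add_cursor(1)): buffer="kqizbwwifd" (len 10), cursors c4@1 c1@6 c3@8 c2@10, authorship ..........
After op 4 (delete): buffer="qizbwf" (len 6), cursors c4@0 c1@4 c3@5 c2@6, authorship ......
After op 5 (move_left): buffer="qizbwf" (len 6), cursors c4@0 c1@3 c3@4 c2@5, authorship ......
After op 6 (insert('z')): buffer="zqizzbzwzf" (len 10), cursors c4@1 c1@5 c3@7 c2@9, authorship 4...1.3.2.
After op 7 (insert('z')): buffer="zzqizzzbzzwzzf" (len 14), cursors c4@2 c1@7 c3@10 c2@13, authorship 44...11.33.22.
After op 8 (insert('q')): buffer="zzqqizzzqbzzqwzzqf" (len 18), cursors c4@3 c1@9 c3@13 c2@17, authorship 444...111.333.222.

Answer: 9 17 13 3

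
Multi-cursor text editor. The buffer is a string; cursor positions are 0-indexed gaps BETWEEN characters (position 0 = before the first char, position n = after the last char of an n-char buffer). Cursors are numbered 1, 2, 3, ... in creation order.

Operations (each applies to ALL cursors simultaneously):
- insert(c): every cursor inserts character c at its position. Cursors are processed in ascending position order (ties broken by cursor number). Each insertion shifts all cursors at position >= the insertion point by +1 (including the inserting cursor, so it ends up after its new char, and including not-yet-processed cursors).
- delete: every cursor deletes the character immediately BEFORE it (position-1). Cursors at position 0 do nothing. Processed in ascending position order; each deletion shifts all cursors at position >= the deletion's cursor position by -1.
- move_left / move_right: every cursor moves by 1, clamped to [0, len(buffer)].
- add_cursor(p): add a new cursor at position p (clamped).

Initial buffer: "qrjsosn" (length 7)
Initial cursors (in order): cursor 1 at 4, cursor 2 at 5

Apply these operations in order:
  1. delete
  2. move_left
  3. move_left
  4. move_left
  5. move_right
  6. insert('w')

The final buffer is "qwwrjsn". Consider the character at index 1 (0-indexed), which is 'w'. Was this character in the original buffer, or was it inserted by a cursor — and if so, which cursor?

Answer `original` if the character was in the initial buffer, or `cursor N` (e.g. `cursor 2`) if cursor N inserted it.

After op 1 (delete): buffer="qrjsn" (len 5), cursors c1@3 c2@3, authorship .....
After op 2 (move_left): buffer="qrjsn" (len 5), cursors c1@2 c2@2, authorship .....
After op 3 (move_left): buffer="qrjsn" (len 5), cursors c1@1 c2@1, authorship .....
After op 4 (move_left): buffer="qrjsn" (len 5), cursors c1@0 c2@0, authorship .....
After op 5 (move_right): buffer="qrjsn" (len 5), cursors c1@1 c2@1, authorship .....
After op 6 (insert('w')): buffer="qwwrjsn" (len 7), cursors c1@3 c2@3, authorship .12....
Authorship (.=original, N=cursor N): . 1 2 . . . .
Index 1: author = 1

Answer: cursor 1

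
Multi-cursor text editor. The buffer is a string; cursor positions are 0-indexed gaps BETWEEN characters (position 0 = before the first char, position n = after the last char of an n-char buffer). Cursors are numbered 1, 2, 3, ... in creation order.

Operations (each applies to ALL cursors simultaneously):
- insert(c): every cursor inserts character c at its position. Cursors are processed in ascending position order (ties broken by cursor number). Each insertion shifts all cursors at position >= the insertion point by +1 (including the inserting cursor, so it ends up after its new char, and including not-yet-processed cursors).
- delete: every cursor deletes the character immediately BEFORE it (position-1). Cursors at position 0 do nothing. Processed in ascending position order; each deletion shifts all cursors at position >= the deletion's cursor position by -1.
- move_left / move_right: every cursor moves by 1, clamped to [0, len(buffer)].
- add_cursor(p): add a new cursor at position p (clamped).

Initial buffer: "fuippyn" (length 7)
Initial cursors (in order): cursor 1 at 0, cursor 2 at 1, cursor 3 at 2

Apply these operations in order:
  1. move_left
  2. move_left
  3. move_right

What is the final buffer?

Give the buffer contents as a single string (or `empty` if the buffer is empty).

After op 1 (move_left): buffer="fuippyn" (len 7), cursors c1@0 c2@0 c3@1, authorship .......
After op 2 (move_left): buffer="fuippyn" (len 7), cursors c1@0 c2@0 c3@0, authorship .......
After op 3 (move_right): buffer="fuippyn" (len 7), cursors c1@1 c2@1 c3@1, authorship .......

Answer: fuippyn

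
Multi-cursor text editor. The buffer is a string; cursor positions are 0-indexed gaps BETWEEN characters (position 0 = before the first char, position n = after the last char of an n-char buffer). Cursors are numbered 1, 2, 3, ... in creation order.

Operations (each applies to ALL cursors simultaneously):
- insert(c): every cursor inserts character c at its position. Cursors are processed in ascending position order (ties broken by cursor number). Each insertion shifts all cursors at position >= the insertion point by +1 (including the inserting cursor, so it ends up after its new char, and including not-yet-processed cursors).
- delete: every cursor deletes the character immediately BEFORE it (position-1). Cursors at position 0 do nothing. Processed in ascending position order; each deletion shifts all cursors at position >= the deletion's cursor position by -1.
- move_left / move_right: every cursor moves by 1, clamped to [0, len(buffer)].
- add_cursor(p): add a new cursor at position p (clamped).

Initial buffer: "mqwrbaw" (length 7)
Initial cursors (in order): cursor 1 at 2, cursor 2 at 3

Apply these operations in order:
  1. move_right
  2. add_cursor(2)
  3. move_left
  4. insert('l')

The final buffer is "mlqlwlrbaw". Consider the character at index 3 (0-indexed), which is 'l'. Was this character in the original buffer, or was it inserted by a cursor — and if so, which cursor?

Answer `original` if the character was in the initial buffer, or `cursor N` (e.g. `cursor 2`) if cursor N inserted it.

After op 1 (move_right): buffer="mqwrbaw" (len 7), cursors c1@3 c2@4, authorship .......
After op 2 (add_cursor(2)): buffer="mqwrbaw" (len 7), cursors c3@2 c1@3 c2@4, authorship .......
After op 3 (move_left): buffer="mqwrbaw" (len 7), cursors c3@1 c1@2 c2@3, authorship .......
After op 4 (insert('l')): buffer="mlqlwlrbaw" (len 10), cursors c3@2 c1@4 c2@6, authorship .3.1.2....
Authorship (.=original, N=cursor N): . 3 . 1 . 2 . . . .
Index 3: author = 1

Answer: cursor 1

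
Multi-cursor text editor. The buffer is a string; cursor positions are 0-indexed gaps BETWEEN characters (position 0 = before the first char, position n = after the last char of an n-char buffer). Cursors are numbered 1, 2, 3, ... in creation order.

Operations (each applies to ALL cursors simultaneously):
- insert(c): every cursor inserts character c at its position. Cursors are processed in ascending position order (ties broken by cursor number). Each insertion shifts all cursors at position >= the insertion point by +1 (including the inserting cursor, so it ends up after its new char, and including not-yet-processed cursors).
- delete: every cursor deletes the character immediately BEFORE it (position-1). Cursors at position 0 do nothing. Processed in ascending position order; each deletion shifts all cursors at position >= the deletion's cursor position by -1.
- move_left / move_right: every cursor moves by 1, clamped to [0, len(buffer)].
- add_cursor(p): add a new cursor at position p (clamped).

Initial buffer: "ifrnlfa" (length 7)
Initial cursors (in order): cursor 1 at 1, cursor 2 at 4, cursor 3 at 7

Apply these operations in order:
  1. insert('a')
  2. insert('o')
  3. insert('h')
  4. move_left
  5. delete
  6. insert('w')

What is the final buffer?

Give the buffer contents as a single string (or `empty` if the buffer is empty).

Answer: iawhfrnawhlfaawh

Derivation:
After op 1 (insert('a')): buffer="iafrnalfaa" (len 10), cursors c1@2 c2@6 c3@10, authorship .1...2...3
After op 2 (insert('o')): buffer="iaofrnaolfaao" (len 13), cursors c1@3 c2@8 c3@13, authorship .11...22...33
After op 3 (insert('h')): buffer="iaohfrnaohlfaaoh" (len 16), cursors c1@4 c2@10 c3@16, authorship .111...222...333
After op 4 (move_left): buffer="iaohfrnaohlfaaoh" (len 16), cursors c1@3 c2@9 c3@15, authorship .111...222...333
After op 5 (delete): buffer="iahfrnahlfaah" (len 13), cursors c1@2 c2@7 c3@12, authorship .11...22...33
After op 6 (insert('w')): buffer="iawhfrnawhlfaawh" (len 16), cursors c1@3 c2@9 c3@15, authorship .111...222...333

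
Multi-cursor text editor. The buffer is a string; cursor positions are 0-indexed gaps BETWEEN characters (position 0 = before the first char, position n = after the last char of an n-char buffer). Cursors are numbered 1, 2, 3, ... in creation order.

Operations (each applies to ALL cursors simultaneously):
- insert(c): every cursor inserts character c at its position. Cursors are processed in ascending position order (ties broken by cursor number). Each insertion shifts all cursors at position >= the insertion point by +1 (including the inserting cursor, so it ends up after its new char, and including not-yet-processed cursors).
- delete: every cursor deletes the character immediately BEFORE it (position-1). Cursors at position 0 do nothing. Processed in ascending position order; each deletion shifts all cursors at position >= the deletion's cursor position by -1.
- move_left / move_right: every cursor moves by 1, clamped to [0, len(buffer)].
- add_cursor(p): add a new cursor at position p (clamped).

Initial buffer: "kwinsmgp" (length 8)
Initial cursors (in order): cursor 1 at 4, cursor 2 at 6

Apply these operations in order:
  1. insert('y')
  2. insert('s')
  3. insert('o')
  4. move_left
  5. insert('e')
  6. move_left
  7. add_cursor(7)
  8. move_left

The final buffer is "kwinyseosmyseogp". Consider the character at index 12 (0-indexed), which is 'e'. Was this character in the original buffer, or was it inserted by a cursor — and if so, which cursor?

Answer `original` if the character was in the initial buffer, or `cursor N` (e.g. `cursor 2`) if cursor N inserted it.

Answer: cursor 2

Derivation:
After op 1 (insert('y')): buffer="kwinysmygp" (len 10), cursors c1@5 c2@8, authorship ....1..2..
After op 2 (insert('s')): buffer="kwinyssmysgp" (len 12), cursors c1@6 c2@10, authorship ....11..22..
After op 3 (insert('o')): buffer="kwinysosmysogp" (len 14), cursors c1@7 c2@12, authorship ....111..222..
After op 4 (move_left): buffer="kwinysosmysogp" (len 14), cursors c1@6 c2@11, authorship ....111..222..
After op 5 (insert('e')): buffer="kwinyseosmyseogp" (len 16), cursors c1@7 c2@13, authorship ....1111..2222..
After op 6 (move_left): buffer="kwinyseosmyseogp" (len 16), cursors c1@6 c2@12, authorship ....1111..2222..
After op 7 (add_cursor(7)): buffer="kwinyseosmyseogp" (len 16), cursors c1@6 c3@7 c2@12, authorship ....1111..2222..
After op 8 (move_left): buffer="kwinyseosmyseogp" (len 16), cursors c1@5 c3@6 c2@11, authorship ....1111..2222..
Authorship (.=original, N=cursor N): . . . . 1 1 1 1 . . 2 2 2 2 . .
Index 12: author = 2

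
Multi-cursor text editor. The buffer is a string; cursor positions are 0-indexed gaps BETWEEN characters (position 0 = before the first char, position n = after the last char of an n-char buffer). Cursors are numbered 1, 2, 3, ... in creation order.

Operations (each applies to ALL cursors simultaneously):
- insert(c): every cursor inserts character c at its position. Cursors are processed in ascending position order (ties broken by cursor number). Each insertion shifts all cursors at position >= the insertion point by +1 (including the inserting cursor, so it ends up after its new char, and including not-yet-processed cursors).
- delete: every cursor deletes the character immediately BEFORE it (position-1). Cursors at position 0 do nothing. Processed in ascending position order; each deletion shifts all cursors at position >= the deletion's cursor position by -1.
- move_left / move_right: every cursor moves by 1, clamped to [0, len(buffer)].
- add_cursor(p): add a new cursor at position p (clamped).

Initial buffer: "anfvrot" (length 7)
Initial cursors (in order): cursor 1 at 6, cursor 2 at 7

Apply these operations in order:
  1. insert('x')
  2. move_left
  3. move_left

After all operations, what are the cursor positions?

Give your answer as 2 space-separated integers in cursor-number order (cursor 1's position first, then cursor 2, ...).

Answer: 5 7

Derivation:
After op 1 (insert('x')): buffer="anfvroxtx" (len 9), cursors c1@7 c2@9, authorship ......1.2
After op 2 (move_left): buffer="anfvroxtx" (len 9), cursors c1@6 c2@8, authorship ......1.2
After op 3 (move_left): buffer="anfvroxtx" (len 9), cursors c1@5 c2@7, authorship ......1.2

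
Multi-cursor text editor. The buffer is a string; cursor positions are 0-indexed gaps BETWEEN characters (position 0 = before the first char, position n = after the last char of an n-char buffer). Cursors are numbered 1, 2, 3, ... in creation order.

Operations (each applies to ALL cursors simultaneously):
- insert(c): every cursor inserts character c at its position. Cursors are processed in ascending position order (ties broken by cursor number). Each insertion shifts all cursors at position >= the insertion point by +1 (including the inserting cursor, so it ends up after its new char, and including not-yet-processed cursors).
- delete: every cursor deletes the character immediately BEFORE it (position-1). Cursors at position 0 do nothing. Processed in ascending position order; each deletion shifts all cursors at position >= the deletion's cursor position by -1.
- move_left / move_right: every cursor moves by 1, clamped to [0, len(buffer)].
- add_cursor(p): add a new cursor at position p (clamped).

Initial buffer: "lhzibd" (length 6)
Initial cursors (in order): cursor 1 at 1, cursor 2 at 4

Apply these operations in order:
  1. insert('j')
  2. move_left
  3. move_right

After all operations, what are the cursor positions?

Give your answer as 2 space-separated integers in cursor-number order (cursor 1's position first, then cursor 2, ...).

Answer: 2 6

Derivation:
After op 1 (insert('j')): buffer="ljhzijbd" (len 8), cursors c1@2 c2@6, authorship .1...2..
After op 2 (move_left): buffer="ljhzijbd" (len 8), cursors c1@1 c2@5, authorship .1...2..
After op 3 (move_right): buffer="ljhzijbd" (len 8), cursors c1@2 c2@6, authorship .1...2..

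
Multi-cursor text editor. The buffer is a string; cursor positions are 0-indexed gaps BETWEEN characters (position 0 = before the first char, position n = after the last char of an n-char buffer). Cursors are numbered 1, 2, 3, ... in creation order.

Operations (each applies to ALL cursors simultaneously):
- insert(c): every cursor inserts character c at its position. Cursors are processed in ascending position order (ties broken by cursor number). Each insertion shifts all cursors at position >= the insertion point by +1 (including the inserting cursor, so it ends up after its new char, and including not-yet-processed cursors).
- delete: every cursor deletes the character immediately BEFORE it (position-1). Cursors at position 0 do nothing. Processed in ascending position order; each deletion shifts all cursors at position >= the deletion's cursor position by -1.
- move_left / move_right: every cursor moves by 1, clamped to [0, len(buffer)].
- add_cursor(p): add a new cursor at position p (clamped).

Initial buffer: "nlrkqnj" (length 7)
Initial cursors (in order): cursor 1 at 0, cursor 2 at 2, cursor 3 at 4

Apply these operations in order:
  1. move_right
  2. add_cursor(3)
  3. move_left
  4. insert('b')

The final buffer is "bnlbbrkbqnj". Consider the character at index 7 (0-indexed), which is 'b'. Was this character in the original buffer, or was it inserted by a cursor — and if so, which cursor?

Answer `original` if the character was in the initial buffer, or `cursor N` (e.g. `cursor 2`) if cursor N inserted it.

Answer: cursor 3

Derivation:
After op 1 (move_right): buffer="nlrkqnj" (len 7), cursors c1@1 c2@3 c3@5, authorship .......
After op 2 (add_cursor(3)): buffer="nlrkqnj" (len 7), cursors c1@1 c2@3 c4@3 c3@5, authorship .......
After op 3 (move_left): buffer="nlrkqnj" (len 7), cursors c1@0 c2@2 c4@2 c3@4, authorship .......
After op 4 (insert('b')): buffer="bnlbbrkbqnj" (len 11), cursors c1@1 c2@5 c4@5 c3@8, authorship 1..24..3...
Authorship (.=original, N=cursor N): 1 . . 2 4 . . 3 . . .
Index 7: author = 3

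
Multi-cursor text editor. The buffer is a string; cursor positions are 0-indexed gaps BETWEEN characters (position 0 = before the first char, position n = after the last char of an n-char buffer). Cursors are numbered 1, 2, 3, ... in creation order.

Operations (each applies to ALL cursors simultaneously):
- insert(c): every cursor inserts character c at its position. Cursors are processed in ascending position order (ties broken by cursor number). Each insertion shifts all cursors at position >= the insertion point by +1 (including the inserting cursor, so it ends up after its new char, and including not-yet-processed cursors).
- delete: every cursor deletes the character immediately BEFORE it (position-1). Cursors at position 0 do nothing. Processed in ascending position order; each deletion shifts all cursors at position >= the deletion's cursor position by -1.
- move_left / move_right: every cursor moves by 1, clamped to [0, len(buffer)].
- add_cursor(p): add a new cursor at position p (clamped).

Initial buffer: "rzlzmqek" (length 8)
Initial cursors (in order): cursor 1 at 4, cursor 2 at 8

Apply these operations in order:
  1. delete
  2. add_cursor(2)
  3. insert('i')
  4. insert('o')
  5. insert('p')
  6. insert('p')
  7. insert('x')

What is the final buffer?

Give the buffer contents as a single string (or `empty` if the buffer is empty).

After op 1 (delete): buffer="rzlmqe" (len 6), cursors c1@3 c2@6, authorship ......
After op 2 (add_cursor(2)): buffer="rzlmqe" (len 6), cursors c3@2 c1@3 c2@6, authorship ......
After op 3 (insert('i')): buffer="rzilimqei" (len 9), cursors c3@3 c1@5 c2@9, authorship ..3.1...2
After op 4 (insert('o')): buffer="rzioliomqeio" (len 12), cursors c3@4 c1@7 c2@12, authorship ..33.11...22
After op 5 (insert('p')): buffer="rziopliopmqeiop" (len 15), cursors c3@5 c1@9 c2@15, authorship ..333.111...222
After op 6 (insert('p')): buffer="rziopplioppmqeiopp" (len 18), cursors c3@6 c1@11 c2@18, authorship ..3333.1111...2222
After op 7 (insert('x')): buffer="rzioppxlioppxmqeioppx" (len 21), cursors c3@7 c1@13 c2@21, authorship ..33333.11111...22222

Answer: rzioppxlioppxmqeioppx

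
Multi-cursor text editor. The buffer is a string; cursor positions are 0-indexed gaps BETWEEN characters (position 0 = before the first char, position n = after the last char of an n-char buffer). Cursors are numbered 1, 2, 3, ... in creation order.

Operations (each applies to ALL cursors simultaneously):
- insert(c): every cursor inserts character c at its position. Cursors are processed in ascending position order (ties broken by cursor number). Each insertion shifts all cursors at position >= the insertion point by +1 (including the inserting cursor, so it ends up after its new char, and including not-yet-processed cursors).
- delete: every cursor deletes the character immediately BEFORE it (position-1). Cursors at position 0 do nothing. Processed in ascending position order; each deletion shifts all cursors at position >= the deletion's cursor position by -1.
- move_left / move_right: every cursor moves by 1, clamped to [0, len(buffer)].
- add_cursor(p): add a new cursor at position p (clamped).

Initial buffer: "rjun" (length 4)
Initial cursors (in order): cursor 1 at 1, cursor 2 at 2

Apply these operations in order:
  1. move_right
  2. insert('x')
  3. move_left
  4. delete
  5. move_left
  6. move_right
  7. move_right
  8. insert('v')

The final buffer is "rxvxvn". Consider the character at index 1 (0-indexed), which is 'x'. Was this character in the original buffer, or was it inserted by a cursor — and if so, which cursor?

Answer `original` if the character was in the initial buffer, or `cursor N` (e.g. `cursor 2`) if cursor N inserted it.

Answer: cursor 1

Derivation:
After op 1 (move_right): buffer="rjun" (len 4), cursors c1@2 c2@3, authorship ....
After op 2 (insert('x')): buffer="rjxuxn" (len 6), cursors c1@3 c2@5, authorship ..1.2.
After op 3 (move_left): buffer="rjxuxn" (len 6), cursors c1@2 c2@4, authorship ..1.2.
After op 4 (delete): buffer="rxxn" (len 4), cursors c1@1 c2@2, authorship .12.
After op 5 (move_left): buffer="rxxn" (len 4), cursors c1@0 c2@1, authorship .12.
After op 6 (move_right): buffer="rxxn" (len 4), cursors c1@1 c2@2, authorship .12.
After op 7 (move_right): buffer="rxxn" (len 4), cursors c1@2 c2@3, authorship .12.
After op 8 (insert('v')): buffer="rxvxvn" (len 6), cursors c1@3 c2@5, authorship .1122.
Authorship (.=original, N=cursor N): . 1 1 2 2 .
Index 1: author = 1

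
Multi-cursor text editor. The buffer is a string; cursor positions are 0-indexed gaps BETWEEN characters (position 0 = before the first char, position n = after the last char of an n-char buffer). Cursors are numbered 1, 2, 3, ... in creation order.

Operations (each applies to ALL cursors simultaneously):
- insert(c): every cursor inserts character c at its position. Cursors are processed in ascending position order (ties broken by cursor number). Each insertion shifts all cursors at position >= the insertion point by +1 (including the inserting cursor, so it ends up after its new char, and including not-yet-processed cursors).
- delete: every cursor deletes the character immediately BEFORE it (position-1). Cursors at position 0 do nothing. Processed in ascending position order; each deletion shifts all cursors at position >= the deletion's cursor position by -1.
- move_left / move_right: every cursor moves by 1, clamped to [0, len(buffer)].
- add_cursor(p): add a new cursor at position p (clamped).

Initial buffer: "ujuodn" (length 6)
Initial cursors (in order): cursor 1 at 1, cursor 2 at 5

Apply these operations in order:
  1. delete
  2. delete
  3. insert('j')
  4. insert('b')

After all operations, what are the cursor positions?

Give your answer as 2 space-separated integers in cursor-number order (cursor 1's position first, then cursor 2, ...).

Answer: 2 6

Derivation:
After op 1 (delete): buffer="juon" (len 4), cursors c1@0 c2@3, authorship ....
After op 2 (delete): buffer="jun" (len 3), cursors c1@0 c2@2, authorship ...
After op 3 (insert('j')): buffer="jjujn" (len 5), cursors c1@1 c2@4, authorship 1..2.
After op 4 (insert('b')): buffer="jbjujbn" (len 7), cursors c1@2 c2@6, authorship 11..22.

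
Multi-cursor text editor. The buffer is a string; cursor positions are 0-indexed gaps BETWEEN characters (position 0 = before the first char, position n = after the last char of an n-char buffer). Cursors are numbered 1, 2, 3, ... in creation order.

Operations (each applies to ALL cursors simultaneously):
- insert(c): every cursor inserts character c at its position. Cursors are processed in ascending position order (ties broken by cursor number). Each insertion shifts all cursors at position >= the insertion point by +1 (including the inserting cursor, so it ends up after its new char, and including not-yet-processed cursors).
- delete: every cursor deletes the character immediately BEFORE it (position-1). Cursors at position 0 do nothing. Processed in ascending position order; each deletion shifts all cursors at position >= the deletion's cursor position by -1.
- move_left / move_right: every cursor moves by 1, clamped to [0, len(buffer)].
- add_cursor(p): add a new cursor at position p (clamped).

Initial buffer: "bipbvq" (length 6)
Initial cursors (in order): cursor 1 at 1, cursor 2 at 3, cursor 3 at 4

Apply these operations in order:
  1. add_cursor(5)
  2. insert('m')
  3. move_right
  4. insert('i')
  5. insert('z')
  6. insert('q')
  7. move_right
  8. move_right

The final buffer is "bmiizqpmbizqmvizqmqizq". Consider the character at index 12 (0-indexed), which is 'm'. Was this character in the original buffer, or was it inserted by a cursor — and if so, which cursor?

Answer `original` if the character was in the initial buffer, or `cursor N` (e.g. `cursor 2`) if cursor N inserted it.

After op 1 (add_cursor(5)): buffer="bipbvq" (len 6), cursors c1@1 c2@3 c3@4 c4@5, authorship ......
After op 2 (insert('m')): buffer="bmipmbmvmq" (len 10), cursors c1@2 c2@5 c3@7 c4@9, authorship .1..2.3.4.
After op 3 (move_right): buffer="bmipmbmvmq" (len 10), cursors c1@3 c2@6 c3@8 c4@10, authorship .1..2.3.4.
After op 4 (insert('i')): buffer="bmiipmbimvimqi" (len 14), cursors c1@4 c2@8 c3@11 c4@14, authorship .1.1.2.23.34.4
After op 5 (insert('z')): buffer="bmiizpmbizmvizmqiz" (len 18), cursors c1@5 c2@10 c3@14 c4@18, authorship .1.11.2.223.334.44
After op 6 (insert('q')): buffer="bmiizqpmbizqmvizqmqizq" (len 22), cursors c1@6 c2@12 c3@17 c4@22, authorship .1.111.2.2223.3334.444
After op 7 (move_right): buffer="bmiizqpmbizqmvizqmqizq" (len 22), cursors c1@7 c2@13 c3@18 c4@22, authorship .1.111.2.2223.3334.444
After op 8 (move_right): buffer="bmiizqpmbizqmvizqmqizq" (len 22), cursors c1@8 c2@14 c3@19 c4@22, authorship .1.111.2.2223.3334.444
Authorship (.=original, N=cursor N): . 1 . 1 1 1 . 2 . 2 2 2 3 . 3 3 3 4 . 4 4 4
Index 12: author = 3

Answer: cursor 3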